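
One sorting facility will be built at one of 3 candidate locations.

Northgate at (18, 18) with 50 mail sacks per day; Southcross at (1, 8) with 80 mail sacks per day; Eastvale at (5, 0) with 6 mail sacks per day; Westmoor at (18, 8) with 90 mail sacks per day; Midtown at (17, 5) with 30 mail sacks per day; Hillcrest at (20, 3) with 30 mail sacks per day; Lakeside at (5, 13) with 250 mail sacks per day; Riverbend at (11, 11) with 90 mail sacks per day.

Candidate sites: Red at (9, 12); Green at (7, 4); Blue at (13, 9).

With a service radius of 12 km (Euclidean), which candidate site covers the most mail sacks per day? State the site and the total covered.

Coverage radius r = 12 km; a point is covered iff (Δx)²+(Δy)² ≤ 12² = 144.
  Red (9, 12): covers {Northgate, Southcross, Westmoor, Midtown, Lakeside, Riverbend} → 590
  Green (7, 4): covers {Southcross, Eastvale, Westmoor, Midtown, Lakeside, Riverbend} → 546
  Blue (13, 9): covers {Northgate, Westmoor, Midtown, Hillcrest, Lakeside, Riverbend} → 540
Maximum coverage at Red: 590 mail sacks per day.

Red, covering 590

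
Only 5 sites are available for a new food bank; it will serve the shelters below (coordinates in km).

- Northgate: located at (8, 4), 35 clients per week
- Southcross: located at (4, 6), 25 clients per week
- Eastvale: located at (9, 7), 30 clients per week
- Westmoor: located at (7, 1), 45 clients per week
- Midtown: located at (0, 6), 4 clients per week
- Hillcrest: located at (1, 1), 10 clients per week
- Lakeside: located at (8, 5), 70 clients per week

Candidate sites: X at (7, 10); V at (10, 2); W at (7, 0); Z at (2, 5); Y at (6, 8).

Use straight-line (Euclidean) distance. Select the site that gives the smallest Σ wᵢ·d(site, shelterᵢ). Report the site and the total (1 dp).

V, total 960.6 km

Total weighted distance at each candidate:
  X (7, 10): total = 1348.4
  V (10, 2): total = 960.6
  W (7, 0): total = 1030.1
  Z (2, 5): total = 1245.5
  Y (6, 8): total = 1004.0
Minimum is at V with total 960.6 km.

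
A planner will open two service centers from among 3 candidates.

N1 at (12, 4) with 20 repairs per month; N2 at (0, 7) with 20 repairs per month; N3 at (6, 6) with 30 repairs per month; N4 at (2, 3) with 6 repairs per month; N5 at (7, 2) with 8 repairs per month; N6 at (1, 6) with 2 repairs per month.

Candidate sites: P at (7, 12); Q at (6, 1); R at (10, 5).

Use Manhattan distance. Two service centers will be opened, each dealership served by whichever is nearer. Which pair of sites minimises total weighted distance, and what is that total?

Evaluate every pair (each demand assigned to the nearer of the two):
  {Q, R}: total = 522
  {P, R}: total = 578
  {P, Q}: total = 642
Best pair: {Q, R} with total 522.

{Q, R}, total 522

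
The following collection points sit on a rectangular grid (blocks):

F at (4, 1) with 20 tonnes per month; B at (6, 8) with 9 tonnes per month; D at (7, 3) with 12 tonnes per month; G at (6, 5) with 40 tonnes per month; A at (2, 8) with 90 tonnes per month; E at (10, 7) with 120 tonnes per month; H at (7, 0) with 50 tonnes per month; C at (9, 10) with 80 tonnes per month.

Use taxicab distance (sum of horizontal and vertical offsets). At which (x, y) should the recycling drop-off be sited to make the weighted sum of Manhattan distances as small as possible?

(7, 7)

Manhattan distance separates: Σwᵢ(|x−xᵢ|+|y−yᵢ|) = Σwᵢ|x−xᵢ| + Σwᵢ|y−yᵢ|, so x and y are optimised independently as 1-D weighted medians.
Total weight W = 421; half = 210.5.
x-coordinate, sorted with cumulative weight:
  x=2 (A, w=90) cum 90
  x=4 (F, w=20) cum 110
  x=6 (B, w=9) cum 119
  x=6 (G, w=40) cum 159
  x=7 (D, w=12) cum 171
  x=7 (H, w=50) cum 221  ← median
  x=9 (C, w=80) cum 301
  x=10 (E, w=120) cum 421
⇒ x* = 7
y-coordinate, sorted with cumulative weight:
  y=0 (H, w=50) cum 50
  y=1 (F, w=20) cum 70
  y=3 (D, w=12) cum 82
  y=5 (G, w=40) cum 122
  y=7 (E, w=120) cum 242  ← median
  y=8 (B, w=9) cum 251
  y=8 (A, w=90) cum 341
  y=10 (C, w=80) cum 421
⇒ y* = 7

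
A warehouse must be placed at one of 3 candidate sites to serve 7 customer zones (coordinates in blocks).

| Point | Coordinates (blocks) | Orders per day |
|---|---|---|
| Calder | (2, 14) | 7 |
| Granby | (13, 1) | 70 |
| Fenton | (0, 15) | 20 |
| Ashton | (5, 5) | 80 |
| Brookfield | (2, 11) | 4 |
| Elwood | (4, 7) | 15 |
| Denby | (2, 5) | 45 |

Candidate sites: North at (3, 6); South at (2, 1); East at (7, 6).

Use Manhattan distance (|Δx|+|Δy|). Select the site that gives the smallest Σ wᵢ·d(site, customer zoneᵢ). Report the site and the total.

North, total 1737 blocks

Total weighted distance at each candidate:
  North (3, 6): total = 1737
  South (2, 1): total = 2081
  East (7, 6): total = 1791
Minimum is at North with total 1737 blocks.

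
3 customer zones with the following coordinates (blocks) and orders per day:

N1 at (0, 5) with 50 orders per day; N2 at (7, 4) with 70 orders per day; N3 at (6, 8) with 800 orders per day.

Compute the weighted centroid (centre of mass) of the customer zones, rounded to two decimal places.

(5.75, 7.53)

The minimiser of Σwᵢ‖p−pᵢ‖² is the weighted centroid p* = (Σwᵢpᵢ)/(Σwᵢ).
Σwᵢ = 920.
Σwᵢxᵢ = 50·0 + 70·7 + 800·6 = 5290.
Σwᵢyᵢ = 50·5 + 70·4 + 800·8 = 6930.
x* = 5290/920 = 5.75, y* = 6930/920 = 7.53.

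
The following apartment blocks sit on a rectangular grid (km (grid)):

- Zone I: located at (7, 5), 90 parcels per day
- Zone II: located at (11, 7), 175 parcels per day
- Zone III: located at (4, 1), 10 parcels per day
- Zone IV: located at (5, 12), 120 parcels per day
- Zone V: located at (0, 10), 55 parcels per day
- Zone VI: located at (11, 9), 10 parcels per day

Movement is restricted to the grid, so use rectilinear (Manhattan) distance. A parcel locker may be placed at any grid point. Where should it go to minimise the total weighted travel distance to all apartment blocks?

Manhattan distance separates: Σwᵢ(|x−xᵢ|+|y−yᵢ|) = Σwᵢ|x−xᵢ| + Σwᵢ|y−yᵢ|, so x and y are optimised independently as 1-D weighted medians.
Total weight W = 460; half = 230.
x-coordinate, sorted with cumulative weight:
  x=0 (Zone V, w=55) cum 55
  x=4 (Zone III, w=10) cum 65
  x=5 (Zone IV, w=120) cum 185
  x=7 (Zone I, w=90) cum 275  ← median
  x=11 (Zone II, w=175) cum 450
  x=11 (Zone VI, w=10) cum 460
⇒ x* = 7
y-coordinate, sorted with cumulative weight:
  y=1 (Zone III, w=10) cum 10
  y=5 (Zone I, w=90) cum 100
  y=7 (Zone II, w=175) cum 275  ← median
  y=9 (Zone VI, w=10) cum 285
  y=10 (Zone V, w=55) cum 340
  y=12 (Zone IV, w=120) cum 460
⇒ y* = 7

(7, 7)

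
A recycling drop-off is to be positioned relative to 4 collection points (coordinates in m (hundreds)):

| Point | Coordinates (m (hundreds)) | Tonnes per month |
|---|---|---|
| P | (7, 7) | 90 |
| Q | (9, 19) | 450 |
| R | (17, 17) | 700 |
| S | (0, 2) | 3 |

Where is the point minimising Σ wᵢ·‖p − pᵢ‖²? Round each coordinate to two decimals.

(13.34, 16.96)

The minimiser of Σwᵢ‖p−pᵢ‖² is the weighted centroid p* = (Σwᵢpᵢ)/(Σwᵢ).
Σwᵢ = 1243.
Σwᵢxᵢ = 90·7 + 450·9 + 700·17 + 3·0 = 16580.
Σwᵢyᵢ = 90·7 + 450·19 + 700·17 + 3·2 = 21086.
x* = 16580/1243 = 13.34, y* = 21086/1243 = 16.96.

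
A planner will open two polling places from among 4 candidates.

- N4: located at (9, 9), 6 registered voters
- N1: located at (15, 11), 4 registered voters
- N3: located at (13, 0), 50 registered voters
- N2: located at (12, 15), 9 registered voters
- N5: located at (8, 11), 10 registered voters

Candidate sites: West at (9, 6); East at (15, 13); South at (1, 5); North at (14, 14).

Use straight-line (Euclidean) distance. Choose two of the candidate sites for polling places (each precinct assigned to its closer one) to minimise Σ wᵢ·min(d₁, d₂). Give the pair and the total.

{West, North}, total 462.3

Evaluate every pair (each demand assigned to the nearer of the two):
  {West, North}: total = 462.3
  {West, East}: total = 470.0
  {West, South}: total = 546.2
  {South, North}: total = 792.3
  {East, North}: total = 795.3
  {East, South}: total = 806.5
Best pair: {West, North} with total 462.3.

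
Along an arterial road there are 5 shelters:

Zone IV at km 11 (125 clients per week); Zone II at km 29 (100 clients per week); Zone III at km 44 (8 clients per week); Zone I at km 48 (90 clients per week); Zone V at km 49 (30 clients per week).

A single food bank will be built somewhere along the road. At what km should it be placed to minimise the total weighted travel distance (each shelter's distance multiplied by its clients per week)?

x = 29

For a sum of weighted absolute distances on a line, the optimum is the weighted median (not the mean). Total weight W = 353; half-weight = 176.5.
Sort by position and accumulate weight:
  km 11 (Zone IV, w=125) → cum 125
  km 29 (Zone II, w=100) → cum 225  ≥ 176.5 → median here
  km 44 (Zone III, w=8) → cum 233
  km 48 (Zone I, w=90) → cum 323
  km 49 (Zone V, w=30) → cum 353
Optimal location: km 29.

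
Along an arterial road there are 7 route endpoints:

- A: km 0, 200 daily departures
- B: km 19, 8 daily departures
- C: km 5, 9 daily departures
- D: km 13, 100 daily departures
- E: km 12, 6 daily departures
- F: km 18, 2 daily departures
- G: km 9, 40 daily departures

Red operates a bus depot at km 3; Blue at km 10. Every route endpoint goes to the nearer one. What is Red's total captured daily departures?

The indifferent point is the midpoint (3+10)/2 = 6.5; route endpoints left of it (closer to Red at 3) go to Red, those right go to Blue.
  A at 0 (w=200) → Red
  C at 5 (w=9) → Red
  G at 9 (w=40) → Blue
  E at 12 (w=6) → Blue
  D at 13 (w=100) → Blue
  F at 18 (w=2) → Blue
  B at 19 (w=8) → Blue
Red captures 209; Blue captures 156.

209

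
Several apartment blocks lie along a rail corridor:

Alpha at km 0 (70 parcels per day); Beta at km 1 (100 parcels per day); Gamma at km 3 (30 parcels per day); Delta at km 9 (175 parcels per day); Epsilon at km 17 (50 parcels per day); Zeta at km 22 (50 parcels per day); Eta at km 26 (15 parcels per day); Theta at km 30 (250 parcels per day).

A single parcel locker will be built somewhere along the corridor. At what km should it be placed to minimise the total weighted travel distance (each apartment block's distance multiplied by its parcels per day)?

x = 9

For a sum of weighted absolute distances on a line, the optimum is the weighted median (not the mean). Total weight W = 740; half-weight = 370.
Sort by position and accumulate weight:
  km 0 (Alpha, w=70) → cum 70
  km 1 (Beta, w=100) → cum 170
  km 3 (Gamma, w=30) → cum 200
  km 9 (Delta, w=175) → cum 375  ≥ 370 → median here
  km 17 (Epsilon, w=50) → cum 425
  km 22 (Zeta, w=50) → cum 475
  km 26 (Eta, w=15) → cum 490
  km 30 (Theta, w=250) → cum 740
Optimal location: km 9.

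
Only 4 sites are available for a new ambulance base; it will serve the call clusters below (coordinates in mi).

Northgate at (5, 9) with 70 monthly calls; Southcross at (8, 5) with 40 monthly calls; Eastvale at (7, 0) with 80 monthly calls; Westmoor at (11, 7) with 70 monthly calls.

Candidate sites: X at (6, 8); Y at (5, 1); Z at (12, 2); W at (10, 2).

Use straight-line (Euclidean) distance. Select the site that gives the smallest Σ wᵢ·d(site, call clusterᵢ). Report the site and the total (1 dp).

Total weighted distance at each candidate:
  X (6, 8): total = 1245.1
  Y (5, 1): total = 1532.9
  Z (12, 2): total = 1680.7
  W (10, 2): total = 1391.8
Minimum is at X with total 1245.1 mi.

X, total 1245.1 mi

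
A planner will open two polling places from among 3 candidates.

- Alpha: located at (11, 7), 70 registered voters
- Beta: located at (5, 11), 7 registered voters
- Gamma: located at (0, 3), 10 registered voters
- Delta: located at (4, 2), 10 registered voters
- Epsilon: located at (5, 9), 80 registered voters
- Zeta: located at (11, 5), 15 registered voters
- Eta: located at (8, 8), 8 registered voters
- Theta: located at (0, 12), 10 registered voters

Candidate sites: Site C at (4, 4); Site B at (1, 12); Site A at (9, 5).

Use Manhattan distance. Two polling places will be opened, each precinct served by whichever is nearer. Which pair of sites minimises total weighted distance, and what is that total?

{Site C, Site A}, total 1068

Evaluate every pair (each demand assigned to the nearer of the two):
  {Site C, Site A}: total = 1068
  {Site B, Site A}: total = 1127
  {Site C, Site B}: total = 1479
Best pair: {Site C, Site A} with total 1068.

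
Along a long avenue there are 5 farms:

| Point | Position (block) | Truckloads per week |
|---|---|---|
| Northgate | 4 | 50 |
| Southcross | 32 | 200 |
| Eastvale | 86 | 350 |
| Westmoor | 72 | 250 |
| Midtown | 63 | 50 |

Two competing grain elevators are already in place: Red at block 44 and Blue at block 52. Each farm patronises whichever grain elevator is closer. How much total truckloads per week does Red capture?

The indifferent point is the midpoint (44+52)/2 = 48; farms left of it (closer to Red at 44) go to Red, those right go to Blue.
  Northgate at 4 (w=50) → Red
  Southcross at 32 (w=200) → Red
  Midtown at 63 (w=50) → Blue
  Westmoor at 72 (w=250) → Blue
  Eastvale at 86 (w=350) → Blue
Red captures 250; Blue captures 650.

250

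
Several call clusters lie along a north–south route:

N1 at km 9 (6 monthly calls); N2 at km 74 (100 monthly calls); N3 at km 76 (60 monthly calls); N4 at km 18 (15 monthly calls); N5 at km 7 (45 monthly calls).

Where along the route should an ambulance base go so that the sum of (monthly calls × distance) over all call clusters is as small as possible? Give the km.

For a sum of weighted absolute distances on a line, the optimum is the weighted median (not the mean). Total weight W = 226; half-weight = 113.
Sort by position and accumulate weight:
  km 7 (N5, w=45) → cum 45
  km 9 (N1, w=6) → cum 51
  km 18 (N4, w=15) → cum 66
  km 74 (N2, w=100) → cum 166  ≥ 113 → median here
  km 76 (N3, w=60) → cum 226
Optimal location: km 74.

x = 74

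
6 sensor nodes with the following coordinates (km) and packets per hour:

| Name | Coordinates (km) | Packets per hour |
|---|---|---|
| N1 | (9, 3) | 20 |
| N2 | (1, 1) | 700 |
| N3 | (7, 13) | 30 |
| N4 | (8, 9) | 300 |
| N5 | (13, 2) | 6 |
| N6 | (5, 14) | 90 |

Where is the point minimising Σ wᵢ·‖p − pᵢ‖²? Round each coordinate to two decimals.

(3.51, 4.47)

The minimiser of Σwᵢ‖p−pᵢ‖² is the weighted centroid p* = (Σwᵢpᵢ)/(Σwᵢ).
Σwᵢ = 1146.
Σwᵢxᵢ = 20·9 + 700·1 + 30·7 + 300·8 + 6·13 + 90·5 = 4018.
Σwᵢyᵢ = 20·3 + 700·1 + 30·13 + 300·9 + 6·2 + 90·14 = 5122.
x* = 4018/1146 = 3.51, y* = 5122/1146 = 4.47.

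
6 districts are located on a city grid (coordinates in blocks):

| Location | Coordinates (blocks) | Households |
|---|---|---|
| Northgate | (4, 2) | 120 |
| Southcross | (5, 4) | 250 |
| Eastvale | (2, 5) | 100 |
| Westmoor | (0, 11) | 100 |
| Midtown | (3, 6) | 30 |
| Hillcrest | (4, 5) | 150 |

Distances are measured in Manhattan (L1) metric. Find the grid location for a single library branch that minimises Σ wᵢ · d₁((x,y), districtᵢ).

(4, 5)

Manhattan distance separates: Σwᵢ(|x−xᵢ|+|y−yᵢ|) = Σwᵢ|x−xᵢ| + Σwᵢ|y−yᵢ|, so x and y are optimised independently as 1-D weighted medians.
Total weight W = 750; half = 375.
x-coordinate, sorted with cumulative weight:
  x=0 (Westmoor, w=100) cum 100
  x=2 (Eastvale, w=100) cum 200
  x=3 (Midtown, w=30) cum 230
  x=4 (Northgate, w=120) cum 350
  x=4 (Hillcrest, w=150) cum 500  ← median
  x=5 (Southcross, w=250) cum 750
⇒ x* = 4
y-coordinate, sorted with cumulative weight:
  y=2 (Northgate, w=120) cum 120
  y=4 (Southcross, w=250) cum 370
  y=5 (Eastvale, w=100) cum 470  ← median
  y=5 (Hillcrest, w=150) cum 620
  y=6 (Midtown, w=30) cum 650
  y=11 (Westmoor, w=100) cum 750
⇒ y* = 5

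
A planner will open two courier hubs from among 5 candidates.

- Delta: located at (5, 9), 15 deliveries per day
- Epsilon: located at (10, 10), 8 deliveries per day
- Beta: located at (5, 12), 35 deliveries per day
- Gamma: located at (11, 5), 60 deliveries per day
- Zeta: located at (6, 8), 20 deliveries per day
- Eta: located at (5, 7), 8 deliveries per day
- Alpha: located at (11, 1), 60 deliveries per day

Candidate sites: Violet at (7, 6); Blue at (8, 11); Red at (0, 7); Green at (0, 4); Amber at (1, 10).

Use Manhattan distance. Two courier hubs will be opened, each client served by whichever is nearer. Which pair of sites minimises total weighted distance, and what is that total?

{Violet, Blue}, total 1163

Evaluate every pair (each demand assigned to the nearer of the two):
  {Violet, Blue}: total = 1163
  {Violet, Amber}: total = 1265
  {Violet, Red}: total = 1335
  {Violet, Green}: total = 1335
  {Blue, Red}: total = 1699
  {Blue, Green}: total = 1715
  {Blue, Amber}: total = 1715
  {Green, Amber}: total = 2113
  {Red, Green}: total = 2299
  {Red, Amber}: total = 2337
Best pair: {Violet, Blue} with total 1163.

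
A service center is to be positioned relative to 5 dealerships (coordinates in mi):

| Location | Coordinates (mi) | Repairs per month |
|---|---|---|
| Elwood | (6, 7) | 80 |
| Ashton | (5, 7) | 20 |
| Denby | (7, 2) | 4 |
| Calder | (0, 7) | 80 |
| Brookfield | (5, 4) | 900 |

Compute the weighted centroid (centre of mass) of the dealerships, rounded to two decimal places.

(4.71, 4.49)

The minimiser of Σwᵢ‖p−pᵢ‖² is the weighted centroid p* = (Σwᵢpᵢ)/(Σwᵢ).
Σwᵢ = 1084.
Σwᵢxᵢ = 80·6 + 20·5 + 4·7 + 80·0 + 900·5 = 5108.
Σwᵢyᵢ = 80·7 + 20·7 + 4·2 + 80·7 + 900·4 = 4868.
x* = 5108/1084 = 4.71, y* = 4868/1084 = 4.49.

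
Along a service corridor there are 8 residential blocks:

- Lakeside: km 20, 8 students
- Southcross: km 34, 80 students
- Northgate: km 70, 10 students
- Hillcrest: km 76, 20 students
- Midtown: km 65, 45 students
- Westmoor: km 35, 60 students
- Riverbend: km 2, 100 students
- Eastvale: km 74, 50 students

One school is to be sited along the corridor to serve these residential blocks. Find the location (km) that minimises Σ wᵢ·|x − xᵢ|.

For a sum of weighted absolute distances on a line, the optimum is the weighted median (not the mean). Total weight W = 373; half-weight = 186.5.
Sort by position and accumulate weight:
  km 2 (Riverbend, w=100) → cum 100
  km 20 (Lakeside, w=8) → cum 108
  km 34 (Southcross, w=80) → cum 188  ≥ 186.5 → median here
  km 35 (Westmoor, w=60) → cum 248
  km 65 (Midtown, w=45) → cum 293
  km 70 (Northgate, w=10) → cum 303
  km 74 (Eastvale, w=50) → cum 353
  km 76 (Hillcrest, w=20) → cum 373
Optimal location: km 34.

x = 34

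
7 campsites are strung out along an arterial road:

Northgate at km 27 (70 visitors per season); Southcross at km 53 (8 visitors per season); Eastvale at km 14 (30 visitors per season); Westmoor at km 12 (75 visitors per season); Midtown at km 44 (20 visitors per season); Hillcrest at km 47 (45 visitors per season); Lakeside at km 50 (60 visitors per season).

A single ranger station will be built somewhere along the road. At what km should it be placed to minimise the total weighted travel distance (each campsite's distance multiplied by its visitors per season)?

x = 27

For a sum of weighted absolute distances on a line, the optimum is the weighted median (not the mean). Total weight W = 308; half-weight = 154.
Sort by position and accumulate weight:
  km 12 (Westmoor, w=75) → cum 75
  km 14 (Eastvale, w=30) → cum 105
  km 27 (Northgate, w=70) → cum 175  ≥ 154 → median here
  km 44 (Midtown, w=20) → cum 195
  km 47 (Hillcrest, w=45) → cum 240
  km 50 (Lakeside, w=60) → cum 300
  km 53 (Southcross, w=8) → cum 308
Optimal location: km 27.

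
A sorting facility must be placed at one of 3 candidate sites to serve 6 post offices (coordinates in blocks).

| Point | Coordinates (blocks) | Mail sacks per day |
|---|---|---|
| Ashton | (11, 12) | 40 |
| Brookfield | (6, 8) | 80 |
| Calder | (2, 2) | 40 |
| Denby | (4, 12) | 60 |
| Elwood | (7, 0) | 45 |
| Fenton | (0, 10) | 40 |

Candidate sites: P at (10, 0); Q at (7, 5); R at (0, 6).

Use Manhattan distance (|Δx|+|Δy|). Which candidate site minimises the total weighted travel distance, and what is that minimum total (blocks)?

Q, total 2385 blocks

Total weighted distance at each candidate:
  P (10, 0): total = 3895
  Q (7, 5): total = 2385
  R (0, 6): total = 2905
Minimum is at Q with total 2385 blocks.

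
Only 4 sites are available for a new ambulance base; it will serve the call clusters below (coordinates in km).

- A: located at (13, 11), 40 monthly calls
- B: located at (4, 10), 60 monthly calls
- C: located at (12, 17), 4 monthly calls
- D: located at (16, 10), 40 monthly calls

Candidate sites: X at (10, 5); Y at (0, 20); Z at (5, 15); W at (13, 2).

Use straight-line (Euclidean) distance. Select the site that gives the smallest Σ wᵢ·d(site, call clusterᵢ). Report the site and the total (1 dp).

Total weighted distance at each candidate:
  X (10, 5): total = 1098.0
  Y (0, 20): total = 2082.9
  Z (5, 15): total = 1176.2
  W (13, 2): total = 1484.4
Minimum is at X with total 1098.0 km.

X, total 1098.0 km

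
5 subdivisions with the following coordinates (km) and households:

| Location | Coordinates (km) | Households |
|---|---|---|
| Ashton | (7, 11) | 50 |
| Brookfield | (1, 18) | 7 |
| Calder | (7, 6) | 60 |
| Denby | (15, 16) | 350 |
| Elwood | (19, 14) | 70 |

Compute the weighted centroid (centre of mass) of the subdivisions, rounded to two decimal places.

(13.70, 14.18)

The minimiser of Σwᵢ‖p−pᵢ‖² is the weighted centroid p* = (Σwᵢpᵢ)/(Σwᵢ).
Σwᵢ = 537.
Σwᵢxᵢ = 50·7 + 7·1 + 60·7 + 350·15 + 70·19 = 7357.
Σwᵢyᵢ = 50·11 + 7·18 + 60·6 + 350·16 + 70·14 = 7616.
x* = 7357/537 = 13.70, y* = 7616/537 = 14.18.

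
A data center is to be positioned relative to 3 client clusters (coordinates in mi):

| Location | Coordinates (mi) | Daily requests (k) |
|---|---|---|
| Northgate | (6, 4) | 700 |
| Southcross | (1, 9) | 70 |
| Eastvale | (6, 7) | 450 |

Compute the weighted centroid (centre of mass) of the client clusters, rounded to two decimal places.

The minimiser of Σwᵢ‖p−pᵢ‖² is the weighted centroid p* = (Σwᵢpᵢ)/(Σwᵢ).
Σwᵢ = 1220.
Σwᵢxᵢ = 700·6 + 70·1 + 450·6 = 6970.
Σwᵢyᵢ = 700·4 + 70·9 + 450·7 = 6580.
x* = 6970/1220 = 5.71, y* = 6580/1220 = 5.39.

(5.71, 5.39)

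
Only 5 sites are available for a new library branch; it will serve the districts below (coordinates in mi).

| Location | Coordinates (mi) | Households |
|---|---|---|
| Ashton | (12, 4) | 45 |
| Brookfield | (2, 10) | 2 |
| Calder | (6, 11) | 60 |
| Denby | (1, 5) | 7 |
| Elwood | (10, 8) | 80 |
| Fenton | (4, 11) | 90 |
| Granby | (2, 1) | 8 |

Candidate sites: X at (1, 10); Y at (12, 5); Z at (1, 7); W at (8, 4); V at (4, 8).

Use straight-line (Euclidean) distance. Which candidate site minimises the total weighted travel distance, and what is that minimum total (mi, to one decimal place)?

V, total 1462.4 mi

Total weighted distance at each candidate:
  X (1, 10): total = 2001.4
  Y (12, 5): total = 1928.1
  Z (1, 7): total = 2140.7
  W (8, 4): total = 1820.3
  V (4, 8): total = 1462.4
Minimum is at V with total 1462.4 mi.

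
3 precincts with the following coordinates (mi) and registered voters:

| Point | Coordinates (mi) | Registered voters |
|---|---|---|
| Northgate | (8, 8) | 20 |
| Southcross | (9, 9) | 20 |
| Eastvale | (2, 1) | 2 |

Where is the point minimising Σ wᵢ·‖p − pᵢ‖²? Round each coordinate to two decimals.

(8.19, 8.14)

The minimiser of Σwᵢ‖p−pᵢ‖² is the weighted centroid p* = (Σwᵢpᵢ)/(Σwᵢ).
Σwᵢ = 42.
Σwᵢxᵢ = 20·8 + 20·9 + 2·2 = 344.
Σwᵢyᵢ = 20·8 + 20·9 + 2·1 = 342.
x* = 344/42 = 8.19, y* = 342/42 = 8.14.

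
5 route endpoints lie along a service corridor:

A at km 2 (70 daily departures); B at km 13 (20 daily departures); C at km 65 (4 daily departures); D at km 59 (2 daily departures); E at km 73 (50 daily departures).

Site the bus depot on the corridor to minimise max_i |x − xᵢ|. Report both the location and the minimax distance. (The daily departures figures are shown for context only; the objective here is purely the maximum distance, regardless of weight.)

The 1-center on a line is the midpoint of the two extreme points: leftmost at 2, rightmost at 73.
Optimal location = (2 + 73)/2 = 37.5; maximum distance = (73 − 2)/2 = 35.5.

location 37.5, max distance 35.5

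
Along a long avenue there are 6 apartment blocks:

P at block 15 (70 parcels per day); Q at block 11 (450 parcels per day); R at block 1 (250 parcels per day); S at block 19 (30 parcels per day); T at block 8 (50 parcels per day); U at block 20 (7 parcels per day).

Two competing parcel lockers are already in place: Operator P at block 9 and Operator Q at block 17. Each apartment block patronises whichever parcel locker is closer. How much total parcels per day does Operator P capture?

750

The indifferent point is the midpoint (9+17)/2 = 13; apartment blocks left of it (closer to Operator P at 9) go to Operator P, those right go to Operator Q.
  R at 1 (w=250) → Operator P
  T at 8 (w=50) → Operator P
  Q at 11 (w=450) → Operator P
  P at 15 (w=70) → Operator Q
  S at 19 (w=30) → Operator Q
  U at 20 (w=7) → Operator Q
Operator P captures 750; Operator Q captures 107.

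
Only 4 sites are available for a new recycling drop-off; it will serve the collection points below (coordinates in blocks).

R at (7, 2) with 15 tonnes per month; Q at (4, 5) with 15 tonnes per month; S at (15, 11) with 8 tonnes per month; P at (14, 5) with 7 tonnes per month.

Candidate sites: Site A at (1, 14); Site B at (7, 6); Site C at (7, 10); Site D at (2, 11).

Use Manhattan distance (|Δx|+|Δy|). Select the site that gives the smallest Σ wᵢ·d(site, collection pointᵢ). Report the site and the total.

Site B, total 280 blocks

Total weighted distance at each candidate:
  Site A (1, 14): total = 740
  Site B (7, 6): total = 280
  Site C (7, 10): total = 396
  Site D (2, 11): total = 560
Minimum is at Site B with total 280 blocks.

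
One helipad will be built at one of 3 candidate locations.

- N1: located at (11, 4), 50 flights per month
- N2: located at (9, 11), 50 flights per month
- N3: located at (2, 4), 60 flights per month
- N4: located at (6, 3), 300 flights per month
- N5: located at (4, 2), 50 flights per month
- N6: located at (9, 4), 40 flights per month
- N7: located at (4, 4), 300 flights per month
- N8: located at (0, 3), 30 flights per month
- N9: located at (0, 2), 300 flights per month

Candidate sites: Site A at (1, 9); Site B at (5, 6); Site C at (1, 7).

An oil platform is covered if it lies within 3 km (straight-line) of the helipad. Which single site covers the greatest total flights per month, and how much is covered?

Site B, covering 300

Coverage radius r = 3 km; a point is covered iff (Δx)²+(Δy)² ≤ 3² = 9.
  Site A (1, 9): covers {none} → 0
  Site B (5, 6): covers {N7} → 300
  Site C (1, 7): covers {none} → 0
Maximum coverage at Site B: 300 flights per month.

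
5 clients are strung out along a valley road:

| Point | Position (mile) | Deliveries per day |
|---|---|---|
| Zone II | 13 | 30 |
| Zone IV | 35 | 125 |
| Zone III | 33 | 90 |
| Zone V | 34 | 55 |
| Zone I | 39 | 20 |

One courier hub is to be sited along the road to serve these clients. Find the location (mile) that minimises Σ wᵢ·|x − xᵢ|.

x = 34

For a sum of weighted absolute distances on a line, the optimum is the weighted median (not the mean). Total weight W = 320; half-weight = 160.
Sort by position and accumulate weight:
  mile 13 (Zone II, w=30) → cum 30
  mile 33 (Zone III, w=90) → cum 120
  mile 34 (Zone V, w=55) → cum 175  ≥ 160 → median here
  mile 35 (Zone IV, w=125) → cum 300
  mile 39 (Zone I, w=20) → cum 320
Optimal location: mile 34.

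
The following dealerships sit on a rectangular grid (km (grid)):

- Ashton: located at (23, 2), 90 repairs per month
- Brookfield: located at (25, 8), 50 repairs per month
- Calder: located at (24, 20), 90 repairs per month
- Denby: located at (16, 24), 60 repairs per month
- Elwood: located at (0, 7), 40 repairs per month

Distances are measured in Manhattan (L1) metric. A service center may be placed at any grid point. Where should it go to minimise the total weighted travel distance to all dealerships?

(23, 8)

Manhattan distance separates: Σwᵢ(|x−xᵢ|+|y−yᵢ|) = Σwᵢ|x−xᵢ| + Σwᵢ|y−yᵢ|, so x and y are optimised independently as 1-D weighted medians.
Total weight W = 330; half = 165.
x-coordinate, sorted with cumulative weight:
  x=0 (Elwood, w=40) cum 40
  x=16 (Denby, w=60) cum 100
  x=23 (Ashton, w=90) cum 190  ← median
  x=24 (Calder, w=90) cum 280
  x=25 (Brookfield, w=50) cum 330
⇒ x* = 23
y-coordinate, sorted with cumulative weight:
  y=2 (Ashton, w=90) cum 90
  y=7 (Elwood, w=40) cum 130
  y=8 (Brookfield, w=50) cum 180  ← median
  y=20 (Calder, w=90) cum 270
  y=24 (Denby, w=60) cum 330
⇒ y* = 8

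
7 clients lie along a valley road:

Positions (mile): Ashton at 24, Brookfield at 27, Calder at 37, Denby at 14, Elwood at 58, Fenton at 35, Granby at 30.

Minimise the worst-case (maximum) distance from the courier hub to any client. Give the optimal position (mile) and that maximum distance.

The 1-center on a line is the midpoint of the two extreme points: leftmost at 14, rightmost at 58.
Optimal location = (14 + 58)/2 = 36; maximum distance = (58 − 14)/2 = 22.

location 36, max distance 22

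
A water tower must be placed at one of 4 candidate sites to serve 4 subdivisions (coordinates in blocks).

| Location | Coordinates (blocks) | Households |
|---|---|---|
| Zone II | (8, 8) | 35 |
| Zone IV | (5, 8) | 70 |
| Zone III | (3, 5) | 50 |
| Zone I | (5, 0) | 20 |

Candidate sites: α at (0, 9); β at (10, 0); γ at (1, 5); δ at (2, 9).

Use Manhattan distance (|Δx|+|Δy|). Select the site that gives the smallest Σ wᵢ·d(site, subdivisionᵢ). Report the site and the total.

δ, total 1015 blocks

Total weighted distance at each candidate:
  α (0, 9): total = 1365
  β (10, 0): total = 1960
  γ (1, 5): total = 1120
  δ (2, 9): total = 1015
Minimum is at δ with total 1015 blocks.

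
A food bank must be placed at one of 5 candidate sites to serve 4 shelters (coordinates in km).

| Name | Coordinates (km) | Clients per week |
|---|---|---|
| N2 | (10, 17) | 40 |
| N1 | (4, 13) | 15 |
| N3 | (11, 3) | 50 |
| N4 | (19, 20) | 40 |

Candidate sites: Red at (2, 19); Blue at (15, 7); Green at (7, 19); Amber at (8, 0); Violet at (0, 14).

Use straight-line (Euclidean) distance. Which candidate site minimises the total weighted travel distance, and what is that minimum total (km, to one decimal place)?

Total weighted distance at each candidate:
  Red (2, 19): total = 2023.8
  Blue (15, 7): total = 1462.1
  Green (7, 19): total = 1551.1
  Amber (8, 0): total = 2013.9
  Violet (0, 14): total = 2054.3
Minimum is at Blue with total 1462.1 km.

Blue, total 1462.1 km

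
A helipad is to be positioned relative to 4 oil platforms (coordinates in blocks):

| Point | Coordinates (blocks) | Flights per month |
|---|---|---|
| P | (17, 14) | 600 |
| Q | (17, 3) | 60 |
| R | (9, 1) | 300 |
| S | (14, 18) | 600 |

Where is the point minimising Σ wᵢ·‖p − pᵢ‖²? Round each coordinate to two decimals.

(14.31, 12.62)

The minimiser of Σwᵢ‖p−pᵢ‖² is the weighted centroid p* = (Σwᵢpᵢ)/(Σwᵢ).
Σwᵢ = 1560.
Σwᵢxᵢ = 600·17 + 60·17 + 300·9 + 600·14 = 22320.
Σwᵢyᵢ = 600·14 + 60·3 + 300·1 + 600·18 = 19680.
x* = 22320/1560 = 14.31, y* = 19680/1560 = 12.62.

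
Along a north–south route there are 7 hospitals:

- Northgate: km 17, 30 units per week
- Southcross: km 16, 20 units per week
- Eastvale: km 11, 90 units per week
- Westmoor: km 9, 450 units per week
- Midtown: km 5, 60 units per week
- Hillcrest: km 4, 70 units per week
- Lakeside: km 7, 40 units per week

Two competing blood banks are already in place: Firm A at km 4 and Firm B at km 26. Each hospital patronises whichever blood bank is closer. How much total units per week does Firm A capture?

710

The indifferent point is the midpoint (4+26)/2 = 15; hospitals left of it (closer to Firm A at 4) go to Firm A, those right go to Firm B.
  Hillcrest at 4 (w=70) → Firm A
  Midtown at 5 (w=60) → Firm A
  Lakeside at 7 (w=40) → Firm A
  Westmoor at 9 (w=450) → Firm A
  Eastvale at 11 (w=90) → Firm A
  Southcross at 16 (w=20) → Firm B
  Northgate at 17 (w=30) → Firm B
Firm A captures 710; Firm B captures 50.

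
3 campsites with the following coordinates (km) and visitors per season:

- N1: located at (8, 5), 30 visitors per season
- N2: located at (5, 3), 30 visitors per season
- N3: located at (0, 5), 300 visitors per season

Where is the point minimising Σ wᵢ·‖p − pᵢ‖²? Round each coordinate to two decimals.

(1.08, 4.83)

The minimiser of Σwᵢ‖p−pᵢ‖² is the weighted centroid p* = (Σwᵢpᵢ)/(Σwᵢ).
Σwᵢ = 360.
Σwᵢxᵢ = 30·8 + 30·5 + 300·0 = 390.
Σwᵢyᵢ = 30·5 + 30·3 + 300·5 = 1740.
x* = 390/360 = 1.08, y* = 1740/360 = 4.83.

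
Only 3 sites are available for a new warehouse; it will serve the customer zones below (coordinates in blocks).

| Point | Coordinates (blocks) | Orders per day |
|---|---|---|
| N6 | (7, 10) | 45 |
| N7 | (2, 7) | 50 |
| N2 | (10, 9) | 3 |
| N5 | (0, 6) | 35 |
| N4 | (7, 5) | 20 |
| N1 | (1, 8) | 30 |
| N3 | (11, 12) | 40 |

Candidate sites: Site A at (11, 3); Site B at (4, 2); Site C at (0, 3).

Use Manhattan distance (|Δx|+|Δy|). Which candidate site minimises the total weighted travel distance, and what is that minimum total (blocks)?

Total weighted distance at each candidate:
  Site A (11, 3): total = 2586
  Site B (4, 2): total = 2234
  Site C (0, 3): total = 2243
Minimum is at Site B with total 2234 blocks.

Site B, total 2234 blocks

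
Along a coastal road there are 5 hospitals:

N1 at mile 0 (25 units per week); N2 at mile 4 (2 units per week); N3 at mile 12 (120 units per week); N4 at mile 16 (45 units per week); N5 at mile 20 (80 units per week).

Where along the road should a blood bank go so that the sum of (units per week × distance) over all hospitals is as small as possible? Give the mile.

For a sum of weighted absolute distances on a line, the optimum is the weighted median (not the mean). Total weight W = 272; half-weight = 136.
Sort by position and accumulate weight:
  mile 0 (N1, w=25) → cum 25
  mile 4 (N2, w=2) → cum 27
  mile 12 (N3, w=120) → cum 147  ≥ 136 → median here
  mile 16 (N4, w=45) → cum 192
  mile 20 (N5, w=80) → cum 272
Optimal location: mile 12.

x = 12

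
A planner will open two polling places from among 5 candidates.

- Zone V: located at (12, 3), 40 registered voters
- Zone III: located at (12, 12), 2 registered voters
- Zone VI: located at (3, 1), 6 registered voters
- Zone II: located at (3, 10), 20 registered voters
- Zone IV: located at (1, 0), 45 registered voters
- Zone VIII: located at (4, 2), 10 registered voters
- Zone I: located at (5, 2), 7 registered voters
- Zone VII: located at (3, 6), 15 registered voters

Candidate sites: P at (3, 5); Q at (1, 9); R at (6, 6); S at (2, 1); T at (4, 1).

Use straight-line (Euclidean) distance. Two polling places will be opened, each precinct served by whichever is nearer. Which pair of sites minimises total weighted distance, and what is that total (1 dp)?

{R, S}, total 544.4

Evaluate every pair (each demand assigned to the nearer of the two):
  {R, S}: total = 544.4
  {R, T}: total = 598.5
  {Q, T}: total = 619.7
  {P, S}: total = 620.7
  {P, T}: total = 635.9
  {Q, S}: total = 643.7
  {S, T}: total = 704.2
  {P, R}: total = 723.5
  {P, Q}: total = 774.5
  {Q, R}: total = 835.1
Best pair: {R, S} with total 544.4.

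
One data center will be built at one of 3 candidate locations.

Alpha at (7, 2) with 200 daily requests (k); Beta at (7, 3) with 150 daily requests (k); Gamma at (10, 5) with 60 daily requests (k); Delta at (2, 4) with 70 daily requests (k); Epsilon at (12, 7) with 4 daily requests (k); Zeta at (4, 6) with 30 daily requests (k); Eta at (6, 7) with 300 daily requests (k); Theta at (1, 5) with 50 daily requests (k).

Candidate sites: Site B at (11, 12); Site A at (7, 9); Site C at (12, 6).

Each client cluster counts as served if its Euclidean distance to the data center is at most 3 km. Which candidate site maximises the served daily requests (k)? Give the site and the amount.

Coverage radius r = 3 km; a point is covered iff (Δx)²+(Δy)² ≤ 3² = 9.
  Site B (11, 12): covers {none} → 0
  Site A (7, 9): covers {Eta} → 300
  Site C (12, 6): covers {Gamma, Epsilon} → 64
Maximum coverage at Site A: 300 daily requests (k).

Site A, covering 300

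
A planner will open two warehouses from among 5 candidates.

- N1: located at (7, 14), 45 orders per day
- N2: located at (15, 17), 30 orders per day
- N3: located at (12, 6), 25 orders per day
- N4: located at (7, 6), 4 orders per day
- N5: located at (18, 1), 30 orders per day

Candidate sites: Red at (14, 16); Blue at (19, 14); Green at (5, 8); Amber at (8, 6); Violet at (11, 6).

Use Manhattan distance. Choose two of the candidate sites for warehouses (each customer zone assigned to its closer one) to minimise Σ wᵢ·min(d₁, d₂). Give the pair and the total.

{Red, Violet}, total 866

Evaluate every pair (each demand assigned to the nearer of the two):
  {Red, Violet}: total = 866
  {Red, Amber}: total = 1019
  {Blue, Amber}: total = 1139
  {Blue, Violet}: total = 1151
  {Green, Violet}: total = 1211
  {Red, Green}: total = 1231
  {Blue, Green}: total = 1231
  {Amber, Violet}: total = 1244
  {Red, Blue}: total = 1253
  {Green, Amber}: total = 1454
Best pair: {Red, Violet} with total 866.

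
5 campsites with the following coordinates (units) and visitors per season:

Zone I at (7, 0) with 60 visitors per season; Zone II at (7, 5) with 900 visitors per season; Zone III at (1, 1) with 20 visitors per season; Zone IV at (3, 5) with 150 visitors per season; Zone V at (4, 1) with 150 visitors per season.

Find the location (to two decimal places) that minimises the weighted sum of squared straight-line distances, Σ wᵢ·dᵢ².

(6.09, 4.23)

The minimiser of Σwᵢ‖p−pᵢ‖² is the weighted centroid p* = (Σwᵢpᵢ)/(Σwᵢ).
Σwᵢ = 1280.
Σwᵢxᵢ = 60·7 + 900·7 + 20·1 + 150·3 + 150·4 = 7790.
Σwᵢyᵢ = 60·0 + 900·5 + 20·1 + 150·5 + 150·1 = 5420.
x* = 7790/1280 = 6.09, y* = 5420/1280 = 4.23.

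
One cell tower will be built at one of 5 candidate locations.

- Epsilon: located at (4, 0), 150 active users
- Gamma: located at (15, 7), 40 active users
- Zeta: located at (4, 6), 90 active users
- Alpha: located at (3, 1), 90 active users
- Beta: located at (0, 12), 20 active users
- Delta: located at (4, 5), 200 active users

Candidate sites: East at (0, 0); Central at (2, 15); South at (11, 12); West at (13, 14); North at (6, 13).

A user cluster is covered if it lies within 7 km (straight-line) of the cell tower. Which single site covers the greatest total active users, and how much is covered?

East, covering 440

Coverage radius r = 7 km; a point is covered iff (Δx)²+(Δy)² ≤ 7² = 49.
  East (0, 0): covers {Epsilon, Alpha, Delta} → 440
  Central (2, 15): covers {Beta} → 20
  South (11, 12): covers {Gamma} → 40
  West (13, 14): covers {none} → 0
  North (6, 13): covers {Beta} → 20
Maximum coverage at East: 440 active users.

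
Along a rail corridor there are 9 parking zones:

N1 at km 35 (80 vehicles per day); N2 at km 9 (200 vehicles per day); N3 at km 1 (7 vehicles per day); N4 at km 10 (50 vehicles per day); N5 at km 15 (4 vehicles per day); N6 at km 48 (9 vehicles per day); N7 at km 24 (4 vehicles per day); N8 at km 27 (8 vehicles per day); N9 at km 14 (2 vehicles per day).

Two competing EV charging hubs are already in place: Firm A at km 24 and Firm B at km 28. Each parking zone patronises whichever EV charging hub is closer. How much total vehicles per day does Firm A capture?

267

The indifferent point is the midpoint (24+28)/2 = 26; parking zones left of it (closer to Firm A at 24) go to Firm A, those right go to Firm B.
  N3 at 1 (w=7) → Firm A
  N2 at 9 (w=200) → Firm A
  N4 at 10 (w=50) → Firm A
  N9 at 14 (w=2) → Firm A
  N5 at 15 (w=4) → Firm A
  N7 at 24 (w=4) → Firm A
  N8 at 27 (w=8) → Firm B
  N1 at 35 (w=80) → Firm B
  N6 at 48 (w=9) → Firm B
Firm A captures 267; Firm B captures 97.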